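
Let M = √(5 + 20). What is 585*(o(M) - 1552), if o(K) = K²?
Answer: -893295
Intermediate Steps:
M = 5 (M = √25 = 5)
585*(o(M) - 1552) = 585*(5² - 1552) = 585*(25 - 1552) = 585*(-1527) = -893295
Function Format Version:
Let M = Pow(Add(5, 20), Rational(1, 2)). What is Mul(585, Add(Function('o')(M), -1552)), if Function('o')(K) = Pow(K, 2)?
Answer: -893295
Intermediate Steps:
M = 5 (M = Pow(25, Rational(1, 2)) = 5)
Mul(585, Add(Function('o')(M), -1552)) = Mul(585, Add(Pow(5, 2), -1552)) = Mul(585, Add(25, -1552)) = Mul(585, -1527) = -893295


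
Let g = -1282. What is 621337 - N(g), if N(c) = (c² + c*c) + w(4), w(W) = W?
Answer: -2665715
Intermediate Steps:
N(c) = 4 + 2*c² (N(c) = (c² + c*c) + 4 = (c² + c²) + 4 = 2*c² + 4 = 4 + 2*c²)
621337 - N(g) = 621337 - (4 + 2*(-1282)²) = 621337 - (4 + 2*1643524) = 621337 - (4 + 3287048) = 621337 - 1*3287052 = 621337 - 3287052 = -2665715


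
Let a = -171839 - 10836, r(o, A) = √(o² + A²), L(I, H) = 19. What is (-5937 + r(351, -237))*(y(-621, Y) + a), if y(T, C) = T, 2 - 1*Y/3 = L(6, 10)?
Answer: 1088228352 - 549888*√19930 ≈ 1.0106e+9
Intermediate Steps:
Y = -51 (Y = 6 - 3*19 = 6 - 57 = -51)
r(o, A) = √(A² + o²)
a = -182675
(-5937 + r(351, -237))*(y(-621, Y) + a) = (-5937 + √((-237)² + 351²))*(-621 - 182675) = (-5937 + √(56169 + 123201))*(-183296) = (-5937 + √179370)*(-183296) = (-5937 + 3*√19930)*(-183296) = 1088228352 - 549888*√19930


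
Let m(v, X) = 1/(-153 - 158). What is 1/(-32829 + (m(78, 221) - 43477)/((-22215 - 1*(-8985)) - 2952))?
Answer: -279589/9177876095 ≈ -3.0463e-5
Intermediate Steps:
m(v, X) = -1/311 (m(v, X) = 1/(-311) = -1/311)
1/(-32829 + (m(78, 221) - 43477)/((-22215 - 1*(-8985)) - 2952)) = 1/(-32829 + (-1/311 - 43477)/((-22215 - 1*(-8985)) - 2952)) = 1/(-32829 - 13521348/(311*((-22215 + 8985) - 2952))) = 1/(-32829 - 13521348/(311*(-13230 - 2952))) = 1/(-32829 - 13521348/311/(-16182)) = 1/(-32829 - 13521348/311*(-1/16182)) = 1/(-32829 + 751186/279589) = 1/(-9177876095/279589) = -279589/9177876095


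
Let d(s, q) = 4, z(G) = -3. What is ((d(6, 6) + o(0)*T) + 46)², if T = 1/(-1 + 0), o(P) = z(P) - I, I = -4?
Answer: 2401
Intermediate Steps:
o(P) = 1 (o(P) = -3 - 1*(-4) = -3 + 4 = 1)
T = -1 (T = 1/(-1) = -1)
((d(6, 6) + o(0)*T) + 46)² = ((4 + 1*(-1)) + 46)² = ((4 - 1) + 46)² = (3 + 46)² = 49² = 2401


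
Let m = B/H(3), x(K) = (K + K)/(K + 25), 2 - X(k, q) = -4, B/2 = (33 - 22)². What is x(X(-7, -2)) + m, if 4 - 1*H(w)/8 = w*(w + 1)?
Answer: -3367/992 ≈ -3.3942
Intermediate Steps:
B = 242 (B = 2*(33 - 22)² = 2*11² = 2*121 = 242)
X(k, q) = 6 (X(k, q) = 2 - 1*(-4) = 2 + 4 = 6)
x(K) = 2*K/(25 + K) (x(K) = (2*K)/(25 + K) = 2*K/(25 + K))
H(w) = 32 - 8*w*(1 + w) (H(w) = 32 - 8*w*(w + 1) = 32 - 8*w*(1 + w))
m = -121/32 (m = 242/(32 - 8*3 - 8*3²) = 242/(32 - 24 - 8*9) = 242/(32 - 24 - 72) = 242/(-64) = 242*(-1/64) = -121/32 ≈ -3.7813)
x(X(-7, -2)) + m = 2*6/(25 + 6) - 121/32 = 2*6/31 - 121/32 = 2*6*(1/31) - 121/32 = 12/31 - 121/32 = -3367/992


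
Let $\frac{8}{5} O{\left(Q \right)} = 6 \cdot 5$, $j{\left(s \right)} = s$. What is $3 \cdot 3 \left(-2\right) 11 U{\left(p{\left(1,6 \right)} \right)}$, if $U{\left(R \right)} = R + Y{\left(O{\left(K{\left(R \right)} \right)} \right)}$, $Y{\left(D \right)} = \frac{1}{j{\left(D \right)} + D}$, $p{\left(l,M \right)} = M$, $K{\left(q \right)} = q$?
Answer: $- \frac{29832}{25} \approx -1193.3$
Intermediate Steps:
$O{\left(Q \right)} = \frac{75}{4}$ ($O{\left(Q \right)} = \frac{5 \cdot 6 \cdot 5}{8} = \frac{5}{8} \cdot 30 = \frac{75}{4}$)
$Y{\left(D \right)} = \frac{1}{2 D}$ ($Y{\left(D \right)} = \frac{1}{D + D} = \frac{1}{2 D}$)
$U{\left(R \right)} = \frac{2}{75} + R$ ($U{\left(R \right)} = R + \frac{1}{2 \cdot \frac{75}{4}} = R + \frac{1}{2} \cdot \frac{4}{75} = R + \frac{2}{75} = \frac{2}{75} + R$)
$3 \cdot 3 \left(-2\right) 11 U{\left(p{\left(1,6 \right)} \right)} = 3 \cdot 3 \left(-2\right) 11 \left(\frac{2}{75} + 6\right) = 9 \left(-2\right) 11 \cdot \frac{452}{75} = \left(-18\right) 11 \cdot \frac{452}{75} = \left(-198\right) \frac{452}{75} = - \frac{29832}{25}$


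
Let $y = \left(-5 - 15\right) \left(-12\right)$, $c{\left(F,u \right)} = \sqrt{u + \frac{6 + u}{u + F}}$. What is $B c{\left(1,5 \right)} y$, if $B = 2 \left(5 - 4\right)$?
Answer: $80 \sqrt{246} \approx 1254.8$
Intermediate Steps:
$c{\left(F,u \right)} = \sqrt{u + \frac{6 + u}{F + u}}$
$y = 240$ ($y = \left(-20\right) \left(-12\right) = 240$)
$B = 2$ ($B = 2 \left(5 - 4\right) = 2 \cdot 1 = 2$)
$B c{\left(1,5 \right)} y = 2 \sqrt{\frac{6 + 5 + 5 \left(1 + 5\right)}{1 + 5}} \cdot 240 = 2 \sqrt{\frac{6 + 5 + 5 \cdot 6}{6}} \cdot 240 = 2 \sqrt{\frac{6 + 5 + 30}{6}} \cdot 240 = 2 \sqrt{\frac{1}{6} \cdot 41} \cdot 240 = 2 \sqrt{\frac{41}{6}} \cdot 240 = 2 \frac{\sqrt{246}}{6} \cdot 240 = 2 \cdot 40 \sqrt{246} = 80 \sqrt{246}$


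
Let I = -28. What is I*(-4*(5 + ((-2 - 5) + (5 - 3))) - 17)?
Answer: 476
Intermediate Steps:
I*(-4*(5 + ((-2 - 5) + (5 - 3))) - 17) = -28*(-4*(5 + ((-2 - 5) + (5 - 3))) - 17) = -28*(-4*(5 + (-7 + 2)) - 17) = -28*(-4*(5 - 5) - 17) = -28*(-4*0 - 17) = -28*(0 - 17) = -28*(-17) = 476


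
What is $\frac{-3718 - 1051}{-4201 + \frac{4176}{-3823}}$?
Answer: $\frac{18231887}{16064599} \approx 1.1349$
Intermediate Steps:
$\frac{-3718 - 1051}{-4201 + \frac{4176}{-3823}} = - \frac{4769}{-4201 + 4176 \left(- \frac{1}{3823}\right)} = - \frac{4769}{-4201 - \frac{4176}{3823}} = - \frac{4769}{- \frac{16064599}{3823}} = \left(-4769\right) \left(- \frac{3823}{16064599}\right) = \frac{18231887}{16064599}$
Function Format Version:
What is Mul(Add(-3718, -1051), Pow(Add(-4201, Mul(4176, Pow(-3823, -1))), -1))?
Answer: Rational(18231887, 16064599) ≈ 1.1349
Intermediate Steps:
Mul(Add(-3718, -1051), Pow(Add(-4201, Mul(4176, Pow(-3823, -1))), -1)) = Mul(-4769, Pow(Add(-4201, Mul(4176, Rational(-1, 3823))), -1)) = Mul(-4769, Pow(Add(-4201, Rational(-4176, 3823)), -1)) = Mul(-4769, Pow(Rational(-16064599, 3823), -1)) = Mul(-4769, Rational(-3823, 16064599)) = Rational(18231887, 16064599)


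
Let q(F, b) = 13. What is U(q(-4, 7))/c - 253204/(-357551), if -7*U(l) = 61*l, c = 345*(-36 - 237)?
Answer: 12863051471/18133198965 ≈ 0.70936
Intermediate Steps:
c = -94185 (c = 345*(-273) = -94185)
U(l) = -61*l/7
U(q(-4, 7))/c - 253204/(-357551) = -61/7*13/(-94185) - 253204/(-357551) = -793/7*(-1/94185) - 253204*(-1/357551) = 61/50715 + 253204/357551 = 12863051471/18133198965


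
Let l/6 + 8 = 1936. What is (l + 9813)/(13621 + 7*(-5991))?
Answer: -21381/28316 ≈ -0.75508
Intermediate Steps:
l = 11568 (l = -48 + 6*1936 = -48 + 11616 = 11568)
(l + 9813)/(13621 + 7*(-5991)) = (11568 + 9813)/(13621 + 7*(-5991)) = 21381/(13621 - 41937) = 21381/(-28316) = 21381*(-1/28316) = -21381/28316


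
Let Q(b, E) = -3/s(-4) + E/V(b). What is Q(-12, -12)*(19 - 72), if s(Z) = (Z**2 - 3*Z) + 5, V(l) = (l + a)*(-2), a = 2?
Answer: 2014/55 ≈ 36.618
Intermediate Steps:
V(l) = -4 - 2*l (V(l) = (l + 2)*(-2) = (2 + l)*(-2) = -4 - 2*l)
s(Z) = 5 + Z**2 - 3*Z
Q(b, E) = -1/11 + E/(-4 - 2*b) (Q(b, E) = -3/(5 + (-4)**2 - 3*(-4)) + E/(-4 - 2*b) = -3/(5 + 16 + 12) + E/(-4 - 2*b) = -3/33 + E/(-4 - 2*b) = -3*1/33 + E/(-4 - 2*b) = -1/11 + E/(-4 - 2*b))
Q(-12, -12)*(19 - 72) = ((-4 - 11*(-12) - 2*(-12))/(22*(2 - 12)))*(19 - 72) = ((1/22)*(-4 + 132 + 24)/(-10))*(-53) = ((1/22)*(-1/10)*152)*(-53) = -38/55*(-53) = 2014/55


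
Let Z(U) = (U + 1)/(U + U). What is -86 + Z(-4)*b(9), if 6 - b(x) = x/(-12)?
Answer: -2671/32 ≈ -83.469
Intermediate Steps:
Z(U) = (1 + U)/(2*U) (Z(U) = (1 + U)/((2*U)) = (1 + U)*(1/(2*U)) = (1 + U)/(2*U))
b(x) = 6 + x/12 (b(x) = 6 - x/(-12) = 6 - x*(-1)/12 = 6 - (-1)*x/12 = 6 + x/12)
-86 + Z(-4)*b(9) = -86 + ((1/2)*(1 - 4)/(-4))*(6 + (1/12)*9) = -86 + ((1/2)*(-1/4)*(-3))*(6 + 3/4) = -86 + (3/8)*(27/4) = -86 + 81/32 = -2671/32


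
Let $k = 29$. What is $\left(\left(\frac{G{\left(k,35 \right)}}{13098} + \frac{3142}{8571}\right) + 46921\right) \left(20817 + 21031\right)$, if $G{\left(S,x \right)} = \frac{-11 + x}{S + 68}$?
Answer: $\frac{3563709745758683816}{1814917821} \approx 1.9636 \cdot 10^{9}$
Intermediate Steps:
$G{\left(S,x \right)} = \frac{-11 + x}{68 + S}$
$\left(\left(\frac{G{\left(k,35 \right)}}{13098} + \frac{3142}{8571}\right) + 46921\right) \left(20817 + 21031\right) = \left(\left(\frac{\frac{1}{68 + 29} \left(-11 + 35\right)}{13098} + \frac{3142}{8571}\right) + 46921\right) \left(20817 + 21031\right) = \left(\left(\frac{1}{97} \cdot 24 \cdot \frac{1}{13098} + 3142 \cdot \frac{1}{8571}\right) + 46921\right) 41848 = \left(\left(\frac{1}{97} \cdot 24 \cdot \frac{1}{13098} + \frac{3142}{8571}\right) + 46921\right) 41848 = \left(\left(\frac{24}{97} \cdot \frac{1}{13098} + \frac{3142}{8571}\right) + 46921\right) 41848 = \left(\left(\frac{4}{211751} + \frac{3142}{8571}\right) + 46921\right) 41848 = \left(\frac{665355926}{1814917821} + 46921\right) 41848 = \frac{85158424435067}{1814917821} \cdot 41848 = \frac{3563709745758683816}{1814917821}$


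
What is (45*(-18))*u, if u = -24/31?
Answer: 19440/31 ≈ 627.10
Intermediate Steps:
u = -24/31 (u = -24*1/31 = -24/31 ≈ -0.77419)
(45*(-18))*u = (45*(-18))*(-24/31) = -810*(-24/31) = 19440/31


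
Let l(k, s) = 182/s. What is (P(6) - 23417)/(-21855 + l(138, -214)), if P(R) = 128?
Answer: 2491923/2338576 ≈ 1.0656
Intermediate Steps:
(P(6) - 23417)/(-21855 + l(138, -214)) = (128 - 23417)/(-21855 + 182/(-214)) = -23289/(-21855 + 182*(-1/214)) = -23289/(-21855 - 91/107) = -23289/(-2338576/107) = -23289*(-107/2338576) = 2491923/2338576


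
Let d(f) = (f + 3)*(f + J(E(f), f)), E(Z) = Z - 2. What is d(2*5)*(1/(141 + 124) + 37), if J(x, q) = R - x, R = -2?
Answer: 0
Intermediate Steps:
E(Z) = -2 + Z
J(x, q) = -2 - x
d(f) = 0 (d(f) = (f + 3)*(f + (-2 - (-2 + f))) = (3 + f)*(f + (-2 + (2 - f))) = (3 + f)*(f - f) = (3 + f)*0 = 0)
d(2*5)*(1/(141 + 124) + 37) = 0*(1/(141 + 124) + 37) = 0*(1/265 + 37) = 0*(9806/265) = 0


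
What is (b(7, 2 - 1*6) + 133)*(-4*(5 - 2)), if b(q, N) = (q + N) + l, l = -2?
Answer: -1608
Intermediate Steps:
b(q, N) = -2 + N + q (b(q, N) = (q + N) - 2 = (N + q) - 2 = -2 + N + q)
(b(7, 2 - 1*6) + 133)*(-4*(5 - 2)) = ((-2 + (2 - 1*6) + 7) + 133)*(-4*(5 - 2)) = ((-2 + (2 - 6) + 7) + 133)*(-4*3) = ((-2 - 4 + 7) + 133)*(-12) = (1 + 133)*(-12) = 134*(-12) = -1608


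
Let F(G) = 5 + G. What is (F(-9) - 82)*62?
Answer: -5332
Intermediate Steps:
(F(-9) - 82)*62 = ((5 - 9) - 82)*62 = (-4 - 82)*62 = -86*62 = -5332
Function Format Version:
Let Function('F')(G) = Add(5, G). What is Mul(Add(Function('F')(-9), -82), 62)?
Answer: -5332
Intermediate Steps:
Mul(Add(Function('F')(-9), -82), 62) = Mul(Add(Add(5, -9), -82), 62) = Mul(Add(-4, -82), 62) = Mul(-86, 62) = -5332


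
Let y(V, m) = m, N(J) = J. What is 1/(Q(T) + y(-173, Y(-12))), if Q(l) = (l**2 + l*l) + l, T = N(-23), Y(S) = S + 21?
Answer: 1/1044 ≈ 0.00095785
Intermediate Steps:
Y(S) = 21 + S
T = -23
Q(l) = l + 2*l**2 (Q(l) = (l**2 + l**2) + l = 2*l**2 + l = l + 2*l**2)
1/(Q(T) + y(-173, Y(-12))) = 1/(-23*(1 + 2*(-23)) + (21 - 12)) = 1/(-23*(1 - 46) + 9) = 1/(-23*(-45) + 9) = 1/(1035 + 9) = 1/1044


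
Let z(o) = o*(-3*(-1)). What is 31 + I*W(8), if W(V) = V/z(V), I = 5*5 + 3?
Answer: 121/3 ≈ 40.333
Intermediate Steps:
I = 28 (I = 25 + 3 = 28)
z(o) = 3*o (z(o) = o*3 = 3*o)
W(V) = 1/3 (W(V) = V/((3*V)) = V*(1/(3*V)) = 1/3)
31 + I*W(8) = 31 + 28*(1/3) = 31 + 28/3 = 121/3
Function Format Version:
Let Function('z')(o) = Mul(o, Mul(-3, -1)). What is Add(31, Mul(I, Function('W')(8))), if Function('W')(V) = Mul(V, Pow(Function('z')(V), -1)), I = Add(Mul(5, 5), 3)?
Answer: Rational(121, 3) ≈ 40.333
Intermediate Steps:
I = 28 (I = Add(25, 3) = 28)
Function('z')(o) = Mul(3, o) (Function('z')(o) = Mul(o, 3) = Mul(3, o))
Function('W')(V) = Rational(1, 3) (Function('W')(V) = Mul(V, Pow(Mul(3, V), -1)) = Mul(V, Mul(Rational(1, 3), Pow(V, -1))) = Rational(1, 3))
Add(31, Mul(I, Function('W')(8))) = Add(31, Mul(28, Rational(1, 3))) = Add(31, Rational(28, 3)) = Rational(121, 3)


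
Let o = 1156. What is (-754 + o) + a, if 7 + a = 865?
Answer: 1260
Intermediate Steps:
a = 858 (a = -7 + 865 = 858)
(-754 + o) + a = (-754 + 1156) + 858 = 402 + 858 = 1260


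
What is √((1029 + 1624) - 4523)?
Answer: I*√1870 ≈ 43.243*I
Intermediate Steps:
√((1029 + 1624) - 4523) = √(2653 - 4523) = √(-1870) = I*√1870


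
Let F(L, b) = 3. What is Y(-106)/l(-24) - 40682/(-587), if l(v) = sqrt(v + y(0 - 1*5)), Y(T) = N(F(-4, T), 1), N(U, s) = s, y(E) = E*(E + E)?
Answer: 40682/587 + sqrt(26)/26 ≈ 69.501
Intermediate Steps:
y(E) = 2*E**2 (y(E) = E*(2*E) = 2*E**2)
Y(T) = 1
l(v) = sqrt(50 + v) (l(v) = sqrt(v + 2*(0 - 1*5)**2) = sqrt(v + 2*(0 - 5)**2) = sqrt(v + 2*(-5)**2) = sqrt(v + 2*25) = sqrt(v + 50) = sqrt(50 + v))
Y(-106)/l(-24) - 40682/(-587) = 1/sqrt(50 - 24) - 40682/(-587) = 1/sqrt(26) - 40682*(-1/587) = 1*(sqrt(26)/26) + 40682/587 = sqrt(26)/26 + 40682/587 = 40682/587 + sqrt(26)/26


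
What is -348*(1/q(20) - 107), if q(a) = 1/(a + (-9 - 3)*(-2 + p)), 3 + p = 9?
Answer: 46980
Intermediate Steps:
p = 6 (p = -3 + 9 = 6)
q(a) = 1/(-48 + a) (q(a) = 1/(a + (-9 - 3)*(-2 + 6)) = 1/(a - 12*4) = 1/(a - 48) = 1/(-48 + a))
-348*(1/q(20) - 107) = -348*(1/(1/(-48 + 20)) - 107) = -348*(1/(1/(-28)) - 107) = -348*(1/(-1/28) - 107) = -348*(-28 - 107) = -348*(-135) = 46980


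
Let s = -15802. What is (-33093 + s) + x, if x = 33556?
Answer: -15339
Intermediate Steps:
(-33093 + s) + x = (-33093 - 15802) + 33556 = -48895 + 33556 = -15339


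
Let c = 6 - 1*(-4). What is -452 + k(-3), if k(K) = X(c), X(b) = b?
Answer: -442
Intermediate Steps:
c = 10 (c = 6 + 4 = 10)
k(K) = 10
-452 + k(-3) = -452 + 10 = -442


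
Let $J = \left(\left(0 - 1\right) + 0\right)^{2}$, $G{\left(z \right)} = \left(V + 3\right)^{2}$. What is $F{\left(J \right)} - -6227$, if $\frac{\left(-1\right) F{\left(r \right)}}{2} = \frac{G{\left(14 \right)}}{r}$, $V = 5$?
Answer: $6099$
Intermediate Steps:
$G{\left(z \right)} = 64$ ($G{\left(z \right)} = \left(5 + 3\right)^{2} = 8^{2} = 64$)
$J = 1$ ($J = \left(-1 + 0\right)^{2} = \left(-1\right)^{2} = 1$)
$F{\left(r \right)} = - \frac{128}{r}$ ($F{\left(r \right)} = - 2 \frac{64}{r} = - \frac{128}{r}$)
$F{\left(J \right)} - -6227 = - \frac{128}{1} - -6227 = \left(-128\right) 1 + 6227 = -128 + 6227 = 6099$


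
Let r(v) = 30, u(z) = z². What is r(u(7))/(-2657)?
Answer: -30/2657 ≈ -0.011291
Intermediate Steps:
r(u(7))/(-2657) = 30/(-2657) = 30*(-1/2657) = -30/2657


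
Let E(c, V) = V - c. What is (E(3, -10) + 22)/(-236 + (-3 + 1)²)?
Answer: -9/232 ≈ -0.038793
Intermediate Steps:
(E(3, -10) + 22)/(-236 + (-3 + 1)²) = ((-10 - 1*3) + 22)/(-236 + (-3 + 1)²) = ((-10 - 3) + 22)/(-236 + (-2)²) = (-13 + 22)/(-236 + 4) = 9/(-232) = 9*(-1/232) = -9/232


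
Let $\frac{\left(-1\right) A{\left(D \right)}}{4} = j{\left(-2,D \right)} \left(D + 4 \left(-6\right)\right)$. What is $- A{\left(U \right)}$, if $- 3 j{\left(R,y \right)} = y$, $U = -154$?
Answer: $- \frac{109648}{3} \approx -36549.0$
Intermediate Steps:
$j{\left(R,y \right)} = - \frac{y}{3}$
$A{\left(D \right)} = \frac{4 D \left(-24 + D\right)}{3}$ ($A{\left(D \right)} = - 4 - \frac{D}{3} \left(D + 4 \left(-6\right)\right) = - 4 - \frac{D}{3} \left(D - 24\right) = - 4 - \frac{D}{3} \left(-24 + D\right) = - 4 \left(- \frac{D \left(-24 + D\right)}{3}\right) = \frac{4 D \left(-24 + D\right)}{3}$)
$- A{\left(U \right)} = - \frac{4 \left(-154\right) \left(-24 - 154\right)}{3} = - \frac{4 \left(-154\right) \left(-178\right)}{3} = \left(-1\right) \frac{109648}{3} = - \frac{109648}{3}$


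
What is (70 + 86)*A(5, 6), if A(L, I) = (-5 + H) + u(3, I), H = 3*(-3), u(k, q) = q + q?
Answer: -312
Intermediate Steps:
u(k, q) = 2*q
H = -9
A(L, I) = -14 + 2*I (A(L, I) = (-5 - 9) + 2*I = -14 + 2*I)
(70 + 86)*A(5, 6) = (70 + 86)*(-14 + 2*6) = 156*(-14 + 12) = 156*(-2) = -312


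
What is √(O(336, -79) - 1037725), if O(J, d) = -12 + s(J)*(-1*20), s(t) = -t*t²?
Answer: √757623383 ≈ 27525.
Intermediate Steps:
s(t) = -t³
O(J, d) = -12 + 20*J³ (O(J, d) = -12 + (-J³)*(-1*20) = -12 - J³*(-20) = -12 + 20*J³)
√(O(336, -79) - 1037725) = √((-12 + 20*336³) - 1037725) = √((-12 + 20*37933056) - 1037725) = √((-12 + 758661120) - 1037725) = √(758661108 - 1037725) = √757623383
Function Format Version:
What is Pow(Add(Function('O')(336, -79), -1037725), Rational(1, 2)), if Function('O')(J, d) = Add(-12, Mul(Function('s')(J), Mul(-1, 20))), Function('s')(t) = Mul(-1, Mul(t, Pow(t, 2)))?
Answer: Pow(757623383, Rational(1, 2)) ≈ 27525.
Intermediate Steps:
Function('s')(t) = Mul(-1, Pow(t, 3))
Function('O')(J, d) = Add(-12, Mul(20, Pow(J, 3))) (Function('O')(J, d) = Add(-12, Mul(Mul(-1, Pow(J, 3)), Mul(-1, 20))) = Add(-12, Mul(Mul(-1, Pow(J, 3)), -20)) = Add(-12, Mul(20, Pow(J, 3))))
Pow(Add(Function('O')(336, -79), -1037725), Rational(1, 2)) = Pow(Add(Add(-12, Mul(20, Pow(336, 3))), -1037725), Rational(1, 2)) = Pow(Add(Add(-12, Mul(20, 37933056)), -1037725), Rational(1, 2)) = Pow(Add(Add(-12, 758661120), -1037725), Rational(1, 2)) = Pow(Add(758661108, -1037725), Rational(1, 2)) = Pow(757623383, Rational(1, 2))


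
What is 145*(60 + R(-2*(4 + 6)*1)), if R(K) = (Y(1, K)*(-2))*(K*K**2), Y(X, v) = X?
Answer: 2328700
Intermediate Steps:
R(K) = -2*K**3 (R(K) = (1*(-2))*(K*K**2) = -2*K**3)
145*(60 + R(-2*(4 + 6)*1)) = 145*(60 - 2*(-8*(4 + 6)**3)) = 145*(60 - 2*(-2*10*1)**3) = 145*(60 - 2*(-20*1)**3) = 145*(60 - 2*(-20)**3) = 145*(60 - 2*(-8000)) = 145*(60 + 16000) = 145*16060 = 2328700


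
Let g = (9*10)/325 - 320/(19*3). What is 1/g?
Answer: -3705/19774 ≈ -0.18737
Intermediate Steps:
g = -19774/3705 (g = 90*(1/325) - 320/57 = 18/65 - 320*1/57 = 18/65 - 320/57 = -19774/3705 ≈ -5.3371)
1/g = 1/(-19774/3705) = -3705/19774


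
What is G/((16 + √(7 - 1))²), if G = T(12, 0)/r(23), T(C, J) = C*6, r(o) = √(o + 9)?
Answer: 9*√2/(16 + √6)² ≈ 0.037393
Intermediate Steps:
r(o) = √(9 + o)
T(C, J) = 6*C
G = 9*√2 (G = (6*12)/(√(9 + 23)) = 72/(√32) = 72/((4*√2)) = 72*(√2/8) = 9*√2 ≈ 12.728)
G/((16 + √(7 - 1))²) = (9*√2)/((16 + √(7 - 1))²) = (9*√2)/((16 + √6)²) = (9*√2)/(16 + √6)² = 9*√2/(16 + √6)²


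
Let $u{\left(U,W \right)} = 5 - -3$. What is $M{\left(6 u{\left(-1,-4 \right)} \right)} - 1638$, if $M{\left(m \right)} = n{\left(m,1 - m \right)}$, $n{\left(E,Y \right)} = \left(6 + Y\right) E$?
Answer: $-3606$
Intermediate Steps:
$u{\left(U,W \right)} = 8$ ($u{\left(U,W \right)} = 5 + 3 = 8$)
$n{\left(E,Y \right)} = E \left(6 + Y\right)$
$M{\left(m \right)} = m \left(7 - m\right)$ ($M{\left(m \right)} = m \left(6 - \left(-1 + m\right)\right) = m \left(7 - m\right)$)
$M{\left(6 u{\left(-1,-4 \right)} \right)} - 1638 = 6 \cdot 8 \left(7 - 6 \cdot 8\right) - 1638 = 48 \left(7 - 48\right) - 1638 = 48 \left(-41\right) - 1638 = -1968 - 1638 = -3606$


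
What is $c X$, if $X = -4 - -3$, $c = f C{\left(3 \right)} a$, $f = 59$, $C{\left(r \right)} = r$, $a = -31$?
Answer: $5487$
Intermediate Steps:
$c = -5487$ ($c = 59 \cdot 3 \left(-31\right) = 177 \left(-31\right) = -5487$)
$X = -1$ ($X = -4 + 3 = -1$)
$c X = \left(-5487\right) \left(-1\right) = 5487$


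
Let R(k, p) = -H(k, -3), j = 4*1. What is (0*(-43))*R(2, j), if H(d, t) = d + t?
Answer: 0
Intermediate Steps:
j = 4
R(k, p) = 3 - k (R(k, p) = -(k - 3) = -(-3 + k) = 3 - k)
(0*(-43))*R(2, j) = (0*(-43))*(3 - 1*2) = 0*(3 - 2) = 0*1 = 0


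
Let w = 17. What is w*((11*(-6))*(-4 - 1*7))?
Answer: 12342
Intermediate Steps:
w*((11*(-6))*(-4 - 1*7)) = 17*((11*(-6))*(-4 - 1*7)) = 17*(-66*(-4 - 7)) = 17*(-66*(-11)) = 17*726 = 12342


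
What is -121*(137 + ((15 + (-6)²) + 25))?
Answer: -25773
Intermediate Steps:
-121*(137 + ((15 + (-6)²) + 25)) = -121*(137 + ((15 + 36) + 25)) = -121*(137 + (51 + 25)) = -121*(137 + 76) = -121*213 = -25773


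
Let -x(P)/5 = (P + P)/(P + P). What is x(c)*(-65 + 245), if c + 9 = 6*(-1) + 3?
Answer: -900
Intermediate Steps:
c = -12 (c = -9 + (6*(-1) + 3) = -9 + (-6 + 3) = -9 - 3 = -12)
x(P) = -5 (x(P) = -5*(P + P)/(P + P) = -5*2*P/(2*P) = -5*2*P*1/(2*P) = -5*1 = -5)
x(c)*(-65 + 245) = -5*(-65 + 245) = -5*180 = -900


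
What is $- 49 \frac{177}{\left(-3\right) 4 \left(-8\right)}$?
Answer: $- \frac{2891}{32} \approx -90.344$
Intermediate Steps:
$- 49 \frac{177}{\left(-3\right) 4 \left(-8\right)} = - 49 \frac{177}{\left(-12\right) \left(-8\right)} = - 49 \cdot \frac{177}{96} = - 49 \cdot 177 \cdot \frac{1}{96} = \left(-49\right) \frac{59}{32} = - \frac{2891}{32}$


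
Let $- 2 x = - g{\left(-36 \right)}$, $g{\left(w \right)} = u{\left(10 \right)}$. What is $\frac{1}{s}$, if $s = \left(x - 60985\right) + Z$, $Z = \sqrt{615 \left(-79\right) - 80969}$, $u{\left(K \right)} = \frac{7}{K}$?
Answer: $- \frac{24393860}{1487702835849} - \frac{400 i \sqrt{129554}}{1487702835849} \approx -1.6397 \cdot 10^{-5} - 9.6776 \cdot 10^{-8} i$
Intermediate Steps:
$g{\left(w \right)} = \frac{7}{10}$
$Z = i \sqrt{129554}$ ($Z = \sqrt{-48585 - 80969} = \sqrt{-129554} = i \sqrt{129554} \approx 359.94 i$)
$x = \frac{7}{20}$ ($x = - \frac{\left(-1\right) \frac{7}{10}}{2} = \left(- \frac{1}{2}\right) \left(- \frac{7}{10}\right) = \frac{7}{20} \approx 0.35$)
$s = - \frac{1219693}{20} + i \sqrt{129554}$ ($s = \left(\frac{7}{20} - 60985\right) + i \sqrt{129554} = - \frac{1219693}{20} + i \sqrt{129554} \approx -60985.0 + 359.94 i$)
$\frac{1}{s} = \frac{1}{- \frac{1219693}{20} + i \sqrt{129554}}$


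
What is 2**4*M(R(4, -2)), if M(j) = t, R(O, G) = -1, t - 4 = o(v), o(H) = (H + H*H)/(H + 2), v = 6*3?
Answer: 1688/5 ≈ 337.60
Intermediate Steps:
v = 18
o(H) = (H + H**2)/(2 + H)
t = 211/10 (t = 4 + 18*(1 + 18)/(2 + 18) = 4 + 18*19/20 = 4 + 18*(1/20)*19 = 4 + 171/10 = 211/10 ≈ 21.100)
M(j) = 211/10
2**4*M(R(4, -2)) = 2**4*(211/10) = 16*(211/10) = 1688/5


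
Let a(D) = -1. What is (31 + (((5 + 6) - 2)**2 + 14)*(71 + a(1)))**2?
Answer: 44635761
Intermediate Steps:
(31 + (((5 + 6) - 2)**2 + 14)*(71 + a(1)))**2 = (31 + (((5 + 6) - 2)**2 + 14)*(71 - 1))**2 = (31 + ((11 - 2)**2 + 14)*70)**2 = (31 + (9**2 + 14)*70)**2 = (31 + (81 + 14)*70)**2 = (31 + 95*70)**2 = (31 + 6650)**2 = 6681**2 = 44635761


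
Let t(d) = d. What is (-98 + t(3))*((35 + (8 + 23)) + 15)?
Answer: -7695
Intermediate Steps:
(-98 + t(3))*((35 + (8 + 23)) + 15) = (-98 + 3)*((35 + (8 + 23)) + 15) = -95*((35 + 31) + 15) = -95*(66 + 15) = -95*81 = -7695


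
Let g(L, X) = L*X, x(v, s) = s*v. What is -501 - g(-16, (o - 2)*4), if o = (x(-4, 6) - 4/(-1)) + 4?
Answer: -1653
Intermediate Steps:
o = -16 (o = (6*(-4) - 4/(-1)) + 4 = (-24 - 4*(-1)) + 4 = (-24 + 4) + 4 = -20 + 4 = -16)
-501 - g(-16, (o - 2)*4) = -501 - (-16)*(-16 - 2)*4 = -501 - (-16)*(-18*4) = -501 - (-16)*(-72) = -501 - 1*1152 = -501 - 1152 = -1653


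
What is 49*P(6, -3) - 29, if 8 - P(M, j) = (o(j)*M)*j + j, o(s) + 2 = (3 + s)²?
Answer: -1254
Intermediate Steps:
o(s) = -2 + (3 + s)²
P(M, j) = 8 - j - M*j*(-2 + (3 + j)²) (P(M, j) = 8 - (((-2 + (3 + j)²)*M)*j + j) = 8 - ((M*(-2 + (3 + j)²))*j + j) = 8 - (M*j*(-2 + (3 + j)²) + j) = 8 - (j + M*j*(-2 + (3 + j)²)) = 8 + (-j - M*j*(-2 + (3 + j)²)) = 8 - j - M*j*(-2 + (3 + j)²))
49*P(6, -3) - 29 = 49*(8 - 1*(-3) - 1*6*(-3)*(-2 + (3 - 3)²)) - 29 = 49*(8 + 3 - 1*6*(-3)*(-2 + 0²)) - 29 = 49*(8 + 3 - 1*6*(-3)*(-2 + 0)) - 29 = 49*(8 + 3 - 1*6*(-3)*(-2)) - 29 = 49*(8 + 3 - 36) - 29 = 49*(-25) - 29 = -1225 - 29 = -1254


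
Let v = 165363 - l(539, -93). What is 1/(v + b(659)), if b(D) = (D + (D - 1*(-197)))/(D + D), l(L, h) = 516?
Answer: 1318/217269861 ≈ 6.0662e-6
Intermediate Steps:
v = 164847 (v = 165363 - 1*516 = 165363 - 516 = 164847)
b(D) = (197 + 2*D)/(2*D) (b(D) = (D + (D + 197))/((2*D)) = (D + (197 + D))*(1/(2*D)) = (197 + 2*D)*(1/(2*D)) = (197 + 2*D)/(2*D))
1/(v + b(659)) = 1/(164847 + (197/2 + 659)/659) = 1/(164847 + (1/659)*(1515/2)) = 1/(164847 + 1515/1318) = 1/(217269861/1318) = 1318/217269861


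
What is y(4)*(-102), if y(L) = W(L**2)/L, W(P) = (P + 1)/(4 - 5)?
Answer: 867/2 ≈ 433.50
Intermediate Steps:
W(P) = -1 - P (W(P) = (1 + P)/(-1) = (1 + P)*(-1) = -1 - P)
y(L) = (-1 - L**2)/L
y(4)*(-102) = (-1*4 - 1/4)*(-102) = (-4 - 1*1/4)*(-102) = (-4 - 1/4)*(-102) = -17/4*(-102) = 867/2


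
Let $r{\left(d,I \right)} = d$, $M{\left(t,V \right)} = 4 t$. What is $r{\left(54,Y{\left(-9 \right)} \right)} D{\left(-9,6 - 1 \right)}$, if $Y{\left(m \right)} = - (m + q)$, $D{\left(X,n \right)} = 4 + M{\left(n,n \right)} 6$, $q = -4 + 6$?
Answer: $6696$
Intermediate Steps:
$q = 2$
$D{\left(X,n \right)} = 4 + 24 n$ ($D{\left(X,n \right)} = 4 + 4 n 6 = 4 + 24 n$)
$Y{\left(m \right)} = -2 - m$ ($Y{\left(m \right)} = - (m + 2) = - (2 + m) = -2 - m$)
$r{\left(54,Y{\left(-9 \right)} \right)} D{\left(-9,6 - 1 \right)} = 54 \left(4 + 24 \left(6 - 1\right)\right) = 54 \left(4 + 24 \cdot 5\right) = 54 \left(4 + 120\right) = 54 \cdot 124 = 6696$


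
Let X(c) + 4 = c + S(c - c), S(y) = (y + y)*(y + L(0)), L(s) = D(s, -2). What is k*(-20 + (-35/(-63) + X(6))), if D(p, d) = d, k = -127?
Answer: 19939/9 ≈ 2215.4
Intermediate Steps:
L(s) = -2
S(y) = 2*y*(-2 + y) (S(y) = (y + y)*(y - 2) = (2*y)*(-2 + y) = 2*y*(-2 + y))
X(c) = -4 + c (X(c) = -4 + (c + 2*(c - c)*(-2 + (c - c))) = -4 + (c + 2*0*(-2 + 0)) = -4 + (c + 2*0*(-2)) = -4 + (c + 0) = -4 + c)
k*(-20 + (-35/(-63) + X(6))) = -127*(-20 + (-35/(-63) + (-4 + 6))) = -127*(-20 + (-35*(-1/63) + 2)) = -127*(-20 + (5/9 + 2)) = -127*(-20 + 23/9) = -127*(-157/9) = 19939/9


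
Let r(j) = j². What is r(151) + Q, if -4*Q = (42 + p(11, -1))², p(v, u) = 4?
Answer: 22272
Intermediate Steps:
Q = -529 (Q = -(42 + 4)²/4 = -¼*46² = -¼*2116 = -529)
r(151) + Q = 151² - 529 = 22801 - 529 = 22272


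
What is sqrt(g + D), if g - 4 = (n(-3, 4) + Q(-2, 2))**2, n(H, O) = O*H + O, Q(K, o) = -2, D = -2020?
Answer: 2*I*sqrt(479) ≈ 43.772*I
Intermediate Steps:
n(H, O) = O + H*O (n(H, O) = H*O + O = O + H*O)
g = 104 (g = 4 + (4*(1 - 3) - 2)**2 = 4 + (4*(-2) - 2)**2 = 4 + (-8 - 2)**2 = 4 + (-10)**2 = 4 + 100 = 104)
sqrt(g + D) = sqrt(104 - 2020) = sqrt(-1916) = 2*I*sqrt(479)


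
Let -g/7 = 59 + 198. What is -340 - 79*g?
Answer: 141781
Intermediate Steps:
g = -1799 (g = -7*(59 + 198) = -7*257 = -1799)
-340 - 79*g = -340 - 79*(-1799) = -340 + 142121 = 141781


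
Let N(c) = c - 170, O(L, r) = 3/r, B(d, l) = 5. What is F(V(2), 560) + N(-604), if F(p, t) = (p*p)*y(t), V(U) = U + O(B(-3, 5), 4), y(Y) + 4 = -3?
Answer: -13231/16 ≈ -826.94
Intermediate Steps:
N(c) = -170 + c
y(Y) = -7 (y(Y) = -4 - 3 = -7)
V(U) = ¾ + U (V(U) = U + 3/4 = U + 3*(¼) = U + ¾ = ¾ + U)
F(p, t) = -7*p² (F(p, t) = (p*p)*(-7) = p²*(-7) = -7*p²)
F(V(2), 560) + N(-604) = -7*(¾ + 2)² + (-170 - 604) = -7*(11/4)² - 774 = -7*121/16 - 774 = -847/16 - 774 = -13231/16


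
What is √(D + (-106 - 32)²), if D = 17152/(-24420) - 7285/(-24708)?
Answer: √1337366347458182085/8380130 ≈ 138.00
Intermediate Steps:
D = -6830331/16760260 (D = 17152*(-1/24420) - 7285*(-1/24708) = -4288/6105 + 7285/24708 = -6830331/16760260 ≈ -0.40753)
√(D + (-106 - 32)²) = √(-6830331/16760260 + (-106 - 32)²) = √(-6830331/16760260 + (-138)²) = √(-6830331/16760260 + 19044) = √(319175561109/16760260) = √1337366347458182085/8380130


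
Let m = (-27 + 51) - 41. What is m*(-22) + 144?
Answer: 518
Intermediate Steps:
m = -17 (m = 24 - 41 = -17)
m*(-22) + 144 = -17*(-22) + 144 = 374 + 144 = 518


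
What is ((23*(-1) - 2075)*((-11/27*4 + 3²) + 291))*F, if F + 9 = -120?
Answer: 726763984/9 ≈ 8.0752e+7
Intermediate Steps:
F = -129 (F = -9 - 120 = -129)
((23*(-1) - 2075)*((-11/27*4 + 3²) + 291))*F = ((23*(-1) - 2075)*((-11/27*4 + 3²) + 291))*(-129) = ((-23 - 2075)*((-11*1/27*4 + 9) + 291))*(-129) = -2098*((-11/27*4 + 9) + 291)*(-129) = -2098*((-44/27 + 9) + 291)*(-129) = -2098*(199/27 + 291)*(-129) = -2098*8056/27*(-129) = -16901488/27*(-129) = 726763984/9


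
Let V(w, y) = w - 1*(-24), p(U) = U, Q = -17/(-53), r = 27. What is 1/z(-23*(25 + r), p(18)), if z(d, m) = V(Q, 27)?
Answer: 53/1289 ≈ 0.041117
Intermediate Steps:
Q = 17/53 (Q = -17*(-1/53) = 17/53 ≈ 0.32075)
V(w, y) = 24 + w (V(w, y) = w + 24 = 24 + w)
z(d, m) = 1289/53 (z(d, m) = 24 + 17/53 = 1289/53)
1/z(-23*(25 + r), p(18)) = 1/(1289/53) = 53/1289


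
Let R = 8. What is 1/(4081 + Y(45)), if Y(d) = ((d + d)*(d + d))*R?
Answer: 1/68881 ≈ 1.4518e-5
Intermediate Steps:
Y(d) = 32*d² (Y(d) = ((d + d)*(d + d))*8 = ((2*d)*(2*d))*8 = (4*d²)*8 = 32*d²)
1/(4081 + Y(45)) = 1/(4081 + 32*45²) = 1/(4081 + 32*2025) = 1/(4081 + 64800) = 1/68881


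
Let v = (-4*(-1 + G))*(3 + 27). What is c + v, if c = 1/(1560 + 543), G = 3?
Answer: -504719/2103 ≈ -240.00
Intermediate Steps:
c = 1/2103 ≈ 0.00047551
v = -240 (v = (-4*(-1 + 3))*(3 + 27) = -4*2*30 = -8*30 = -240)
c + v = 1/2103 - 240 = -504719/2103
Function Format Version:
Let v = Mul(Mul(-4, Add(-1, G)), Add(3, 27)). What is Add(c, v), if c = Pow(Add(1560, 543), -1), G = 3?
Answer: Rational(-504719, 2103) ≈ -240.00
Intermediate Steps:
c = Rational(1, 2103) (c = Pow(2103, -1) = Rational(1, 2103) ≈ 0.00047551)
v = -240 (v = Mul(Mul(-4, Add(-1, 3)), Add(3, 27)) = Mul(Mul(-4, 2), 30) = Mul(-8, 30) = -240)
Add(c, v) = Add(Rational(1, 2103), -240) = Rational(-504719, 2103)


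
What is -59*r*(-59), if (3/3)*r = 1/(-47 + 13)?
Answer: -3481/34 ≈ -102.38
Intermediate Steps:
r = -1/34 (r = 1/(-47 + 13) = 1/(-34) = -1/34 ≈ -0.029412)
-59*r*(-59) = -59*(-1/34)*(-59) = (59/34)*(-59) = -3481/34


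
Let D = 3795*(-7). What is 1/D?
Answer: -1/26565 ≈ -3.7644e-5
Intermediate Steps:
D = -26565
1/D = 1/(-26565) = -1/26565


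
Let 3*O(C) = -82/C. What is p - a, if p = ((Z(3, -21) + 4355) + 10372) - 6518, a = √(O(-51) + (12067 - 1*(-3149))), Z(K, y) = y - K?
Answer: 8185 - √39578210/51 ≈ 8061.6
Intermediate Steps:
O(C) = -82/(3*C) (O(C) = (-82/C)/3 = -82/(3*C))
a = √39578210/51 (a = √(-82/3/(-51) + (12067 - 1*(-3149))) = √(-82/3*(-1/51) + (12067 + 3149)) = √(82/153 + 15216) = √(2328130/153) = √39578210/51 ≈ 123.36)
p = 8185 (p = (((-21 - 1*3) + 4355) + 10372) - 6518 = (((-21 - 3) + 4355) + 10372) - 6518 = ((-24 + 4355) + 10372) - 6518 = (4331 + 10372) - 6518 = 14703 - 6518 = 8185)
p - a = 8185 - √39578210/51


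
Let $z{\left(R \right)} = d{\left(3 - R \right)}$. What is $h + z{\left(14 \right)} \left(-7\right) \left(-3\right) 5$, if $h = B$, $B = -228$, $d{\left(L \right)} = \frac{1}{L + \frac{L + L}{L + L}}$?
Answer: $- \frac{477}{2} \approx -238.5$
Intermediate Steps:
$d{\left(L \right)} = \frac{1}{1 + L}$ ($d{\left(L \right)} = \frac{1}{L + \frac{2 L}{2 L}} = \frac{1}{L + 2 L \frac{1}{2 L}} = \frac{1}{L + 1} = \frac{1}{1 + L}$)
$z{\left(R \right)} = \frac{1}{4 - R}$ ($z{\left(R \right)} = \frac{1}{1 - \left(-3 + R\right)} = \frac{1}{4 - R}$)
$h = -228$
$h + z{\left(14 \right)} \left(-7\right) \left(-3\right) 5 = -228 + - \frac{1}{-4 + 14} \left(-7\right) \left(-3\right) 5 = -228 + - \frac{1}{10} \cdot 21 \cdot 5 = -228 + \left(-1\right) \frac{1}{10} \cdot 105 = -228 - \frac{21}{2} = - \frac{477}{2}$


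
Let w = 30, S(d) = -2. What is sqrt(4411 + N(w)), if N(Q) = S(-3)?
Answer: sqrt(4409) ≈ 66.400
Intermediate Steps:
N(Q) = -2
sqrt(4411 + N(w)) = sqrt(4411 - 2) = sqrt(4409)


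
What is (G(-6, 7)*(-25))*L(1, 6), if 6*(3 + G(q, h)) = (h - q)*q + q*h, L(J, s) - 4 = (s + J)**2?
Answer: 30475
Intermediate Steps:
L(J, s) = 4 + (J + s)**2 (L(J, s) = 4 + (s + J)**2 = 4 + (J + s)**2)
G(q, h) = -3 + h*q/6 + q*(h - q)/6 (G(q, h) = -3 + ((h - q)*q + q*h)/6 = -3 + (q*(h - q) + h*q)/6 = -3 + (h*q + q*(h - q))/6 = -3 + (h*q/6 + q*(h - q)/6) = -3 + h*q/6 + q*(h - q)/6)
(G(-6, 7)*(-25))*L(1, 6) = ((-3 - 1/6*(-6)**2 + (1/3)*7*(-6))*(-25))*(4 + (1 + 6)**2) = ((-3 - 1/6*36 - 14)*(-25))*(4 + 7**2) = ((-3 - 6 - 14)*(-25))*(4 + 49) = -23*(-25)*53 = 575*53 = 30475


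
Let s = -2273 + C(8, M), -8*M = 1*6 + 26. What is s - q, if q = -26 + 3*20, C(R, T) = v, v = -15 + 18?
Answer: -2304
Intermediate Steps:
M = -4 (M = -(1*6 + 26)/8 = -(6 + 26)/8 = -1/8*32 = -4)
v = 3
C(R, T) = 3
s = -2270 (s = -2273 + 3 = -2270)
q = 34 (q = -26 + 60 = 34)
s - q = -2270 - 1*34 = -2270 - 34 = -2304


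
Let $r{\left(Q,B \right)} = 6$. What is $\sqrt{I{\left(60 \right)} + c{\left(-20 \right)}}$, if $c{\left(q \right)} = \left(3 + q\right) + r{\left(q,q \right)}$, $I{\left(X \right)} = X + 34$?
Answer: $\sqrt{83} \approx 9.1104$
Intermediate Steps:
$I{\left(X \right)} = 34 + X$
$c{\left(q \right)} = 9 + q$ ($c{\left(q \right)} = \left(3 + q\right) + 6 = 9 + q$)
$\sqrt{I{\left(60 \right)} + c{\left(-20 \right)}} = \sqrt{\left(34 + 60\right) + \left(9 - 20\right)} = \sqrt{94 - 11} = \sqrt{83}$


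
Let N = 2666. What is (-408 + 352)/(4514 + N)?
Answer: -14/1795 ≈ -0.0077994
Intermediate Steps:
(-408 + 352)/(4514 + N) = (-408 + 352)/(4514 + 2666) = -56/7180 = -56*1/7180 = -14/1795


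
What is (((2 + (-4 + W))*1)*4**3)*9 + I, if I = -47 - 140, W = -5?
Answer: -4219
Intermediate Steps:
I = -187
(((2 + (-4 + W))*1)*4**3)*9 + I = (((2 + (-4 - 5))*1)*4**3)*9 - 187 = (((2 - 9)*1)*64)*9 - 187 = (-7*1*64)*9 - 187 = -7*64*9 - 187 = -448*9 - 187 = -4032 - 187 = -4219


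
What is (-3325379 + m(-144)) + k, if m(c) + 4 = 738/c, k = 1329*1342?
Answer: -12334961/8 ≈ -1.5419e+6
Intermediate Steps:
k = 1783518
m(c) = -4 + 738/c
(-3325379 + m(-144)) + k = (-3325379 + (-4 + 738/(-144))) + 1783518 = (-3325379 + (-4 + 738*(-1/144))) + 1783518 = (-3325379 + (-4 - 41/8)) + 1783518 = (-3325379 - 73/8) + 1783518 = -26603105/8 + 1783518 = -12334961/8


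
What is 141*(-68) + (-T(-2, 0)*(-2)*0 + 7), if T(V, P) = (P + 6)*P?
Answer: -9581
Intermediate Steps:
T(V, P) = P*(6 + P) (T(V, P) = (6 + P)*P = P*(6 + P))
141*(-68) + (-T(-2, 0)*(-2)*0 + 7) = 141*(-68) + (-(0*(6 + 0))*(-2)*0 + 7) = -9588 + (-(0*6)*(-2)*0 + 7) = -9588 + (-0*(-2)*0 + 7) = -9588 + (-0*0 + 7) = -9588 + (-1*0 + 7) = -9588 + (0 + 7) = -9588 + 7 = -9581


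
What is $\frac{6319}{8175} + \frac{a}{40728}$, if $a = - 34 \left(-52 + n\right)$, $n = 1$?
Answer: $\frac{45255947}{55491900} \approx 0.81554$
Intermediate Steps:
$a = 1734$ ($a = - 34 \left(-52 + 1\right) = \left(-34\right) \left(-51\right) = 1734$)
$\frac{6319}{8175} + \frac{a}{40728} = \frac{6319}{8175} + \frac{1734}{40728} = 6319 \cdot \frac{1}{8175} + 1734 \cdot \frac{1}{40728} = \frac{6319}{8175} + \frac{289}{6788} = \frac{45255947}{55491900}$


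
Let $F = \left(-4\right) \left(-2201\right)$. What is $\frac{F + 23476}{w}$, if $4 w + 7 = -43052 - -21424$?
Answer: $- \frac{25824}{4327} \approx -5.9681$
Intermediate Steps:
$F = 8804$
$w = - \frac{21635}{4}$ ($w = - \frac{7}{4} + \frac{-43052 - -21424}{4} = - \frac{7}{4} + \frac{-43052 + 21424}{4} = - \frac{7}{4} + \frac{1}{4} \left(-21628\right) = - \frac{7}{4} - 5407 = - \frac{21635}{4} \approx -5408.8$)
$\frac{F + 23476}{w} = \frac{8804 + 23476}{- \frac{21635}{4}} = 32280 \left(- \frac{4}{21635}\right) = - \frac{25824}{4327}$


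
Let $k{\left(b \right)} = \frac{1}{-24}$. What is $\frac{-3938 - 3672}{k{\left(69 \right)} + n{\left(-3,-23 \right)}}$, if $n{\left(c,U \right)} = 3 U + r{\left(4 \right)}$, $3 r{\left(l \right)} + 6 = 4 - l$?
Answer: $\frac{36528}{341} \approx 107.12$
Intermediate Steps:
$k{\left(b \right)} = - \frac{1}{24}$
$r{\left(l \right)} = - \frac{2}{3} - \frac{l}{3}$ ($r{\left(l \right)} = -2 + \frac{4 - l}{3} = -2 - \left(- \frac{4}{3} + \frac{l}{3}\right) = - \frac{2}{3} - \frac{l}{3}$)
$n{\left(c,U \right)} = -2 + 3 U$ ($n{\left(c,U \right)} = 3 U - 2 = -2 + 3 U$)
$\frac{-3938 - 3672}{k{\left(69 \right)} + n{\left(-3,-23 \right)}} = \frac{-3938 - 3672}{- \frac{1}{24} + \left(-2 + 3 \left(-23\right)\right)} = - \frac{7610}{- \frac{1}{24} - 71} = - \frac{7610}{- \frac{1705}{24}} = \left(-7610\right) \left(- \frac{24}{1705}\right) = \frac{36528}{341}$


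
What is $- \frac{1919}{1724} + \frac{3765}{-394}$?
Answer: $- \frac{3623473}{339628} \approx -10.669$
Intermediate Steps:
$- \frac{1919}{1724} + \frac{3765}{-394} = \left(-1919\right) \frac{1}{1724} + 3765 \left(- \frac{1}{394}\right) = - \frac{1919}{1724} - \frac{3765}{394} = - \frac{3623473}{339628}$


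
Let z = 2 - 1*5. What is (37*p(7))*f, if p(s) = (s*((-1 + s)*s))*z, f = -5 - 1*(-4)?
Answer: 32634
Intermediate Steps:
z = -3 (z = 2 - 5 = -3)
f = -1 (f = -5 + 4 = -1)
p(s) = -3*s²*(-1 + s) (p(s) = (s*((-1 + s)*s))*(-3) = (s*(s*(-1 + s)))*(-3) = (s²*(-1 + s))*(-3) = -3*s²*(-1 + s))
(37*p(7))*f = (37*(3*7²*(1 - 1*7)))*(-1) = (37*(3*49*(1 - 7)))*(-1) = (37*(3*49*(-6)))*(-1) = (37*(-882))*(-1) = -32634*(-1) = 32634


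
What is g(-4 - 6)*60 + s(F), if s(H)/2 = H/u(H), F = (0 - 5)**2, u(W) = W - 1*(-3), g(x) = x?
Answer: -8375/14 ≈ -598.21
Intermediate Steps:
u(W) = 3 + W (u(W) = W + 3 = 3 + W)
F = 25 (F = (-5)**2 = 25)
s(H) = 2*H/(3 + H) (s(H) = 2*(H/(3 + H)) = 2*H/(3 + H))
g(-4 - 6)*60 + s(F) = (-4 - 6)*60 + 2*25/(3 + 25) = -10*60 + 2*25/28 = -600 + 2*25*(1/28) = -600 + 25/14 = -8375/14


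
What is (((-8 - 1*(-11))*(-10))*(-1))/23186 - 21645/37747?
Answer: -250364280/437600971 ≈ -0.57213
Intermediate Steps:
(((-8 - 1*(-11))*(-10))*(-1))/23186 - 21645/37747 = (((-8 + 11)*(-10))*(-1))*(1/23186) - 21645*1/37747 = ((3*(-10))*(-1))*(1/23186) - 21645/37747 = -30*(-1)*(1/23186) - 21645/37747 = 30*(1/23186) - 21645/37747 = 15/11593 - 21645/37747 = -250364280/437600971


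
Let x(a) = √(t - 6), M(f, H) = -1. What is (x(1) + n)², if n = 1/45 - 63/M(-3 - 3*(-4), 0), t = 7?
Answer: 8300161/2025 ≈ 4098.8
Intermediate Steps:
x(a) = 1 (x(a) = √(7 - 6) = √1 = 1)
n = 2836/45 (n = 1/45 - 63/(-1) = 1*(1/45) - 63*(-1) = 1/45 + 63 = 2836/45 ≈ 63.022)
(x(1) + n)² = (1 + 2836/45)² = (2881/45)² = 8300161/2025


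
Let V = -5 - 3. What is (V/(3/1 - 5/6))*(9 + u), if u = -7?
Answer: -96/13 ≈ -7.3846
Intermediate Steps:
V = -8
(V/(3/1 - 5/6))*(9 + u) = (-8/(3/1 - 5/6))*(9 - 7) = -8/(3*1 - 5*⅙)*2 = -8/(3 - ⅚)*2 = -8/13/6*2 = -8*6/13*2 = -48/13*2 = -96/13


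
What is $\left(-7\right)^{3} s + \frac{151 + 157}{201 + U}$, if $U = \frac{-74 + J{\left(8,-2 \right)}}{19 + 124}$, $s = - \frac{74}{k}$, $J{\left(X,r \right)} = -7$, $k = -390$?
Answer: $- \frac{19731159}{310505} \approx -63.545$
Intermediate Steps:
$s = \frac{37}{195}$ ($s = - \frac{74}{-390} = \left(-74\right) \left(- \frac{1}{390}\right) = \frac{37}{195} \approx 0.18974$)
$U = - \frac{81}{143}$ ($U = \frac{-74 - 7}{19 + 124} = - \frac{81}{143} \approx -0.56643$)
$\left(-7\right)^{3} s + \frac{151 + 157}{201 + U} = \left(-7\right)^{3} \cdot \frac{37}{195} + \frac{151 + 157}{201 - \frac{81}{143}} = \left(-343\right) \frac{37}{195} + \frac{308}{\frac{28662}{143}} = - \frac{12691}{195} + 308 \cdot \frac{143}{28662} = - \frac{12691}{195} + \frac{22022}{14331} = - \frac{19731159}{310505}$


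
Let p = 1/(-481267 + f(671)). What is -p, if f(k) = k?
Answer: 1/480596 ≈ 2.0807e-6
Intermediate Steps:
p = -1/480596 (p = 1/(-481267 + 671) = 1/(-480596) = -1/480596 ≈ -2.0807e-6)
-p = -1*(-1/480596) = 1/480596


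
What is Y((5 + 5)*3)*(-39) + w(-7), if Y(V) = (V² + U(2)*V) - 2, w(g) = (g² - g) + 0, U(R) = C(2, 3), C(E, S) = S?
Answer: -38476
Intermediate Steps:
U(R) = 3
w(g) = g² - g
Y(V) = -2 + V² + 3*V (Y(V) = (V² + 3*V) - 2 = -2 + V² + 3*V)
Y((5 + 5)*3)*(-39) + w(-7) = (-2 + ((5 + 5)*3)² + 3*((5 + 5)*3))*(-39) - 7*(-1 - 7) = (-2 + (10*3)² + 3*(10*3))*(-39) - 7*(-8) = (-2 + 30² + 3*30)*(-39) + 56 = (-2 + 900 + 90)*(-39) + 56 = 988*(-39) + 56 = -38532 + 56 = -38476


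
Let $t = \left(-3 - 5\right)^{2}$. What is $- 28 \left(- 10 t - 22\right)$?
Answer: $18536$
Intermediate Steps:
$t = 64$ ($t = \left(-8\right)^{2} = 64$)
$- 28 \left(- 10 t - 22\right) = - 28 \left(\left(-10\right) 64 - 22\right) = - 28 \left(-640 - 22\right) = \left(-28\right) \left(-662\right) = 18536$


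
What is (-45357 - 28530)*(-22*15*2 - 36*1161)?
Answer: 3136946472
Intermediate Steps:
(-45357 - 28530)*(-22*15*2 - 36*1161) = -73887*(-330*2 - 41796) = -73887*(-660 - 41796) = -73887*(-42456) = 3136946472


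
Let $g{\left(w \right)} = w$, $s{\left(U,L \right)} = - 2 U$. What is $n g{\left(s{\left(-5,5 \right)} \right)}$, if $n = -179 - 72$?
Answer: $-2510$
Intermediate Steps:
$n = -251$ ($n = -179 - 72 = -251$)
$n g{\left(s{\left(-5,5 \right)} \right)} = - 251 \left(\left(-2\right) \left(-5\right)\right) = \left(-251\right) 10 = -2510$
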